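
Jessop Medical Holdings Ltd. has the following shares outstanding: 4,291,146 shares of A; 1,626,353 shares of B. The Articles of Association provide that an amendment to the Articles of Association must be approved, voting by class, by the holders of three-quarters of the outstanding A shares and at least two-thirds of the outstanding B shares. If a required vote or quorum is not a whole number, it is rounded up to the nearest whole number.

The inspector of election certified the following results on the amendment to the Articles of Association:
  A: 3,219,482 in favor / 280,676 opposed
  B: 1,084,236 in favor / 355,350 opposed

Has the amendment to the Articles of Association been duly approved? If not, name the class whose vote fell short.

Approved — every class gave the required vote.

A: 3/4 of 4291146 = 3218359.50, rounded up to 3218360; 3,218,360 required, 3,219,482 in favor — approved.
B: 2/3 of 1626353 = 1084235.33, rounded up to 1084236; 1,084,236 required, 1,084,236 in favor — approved.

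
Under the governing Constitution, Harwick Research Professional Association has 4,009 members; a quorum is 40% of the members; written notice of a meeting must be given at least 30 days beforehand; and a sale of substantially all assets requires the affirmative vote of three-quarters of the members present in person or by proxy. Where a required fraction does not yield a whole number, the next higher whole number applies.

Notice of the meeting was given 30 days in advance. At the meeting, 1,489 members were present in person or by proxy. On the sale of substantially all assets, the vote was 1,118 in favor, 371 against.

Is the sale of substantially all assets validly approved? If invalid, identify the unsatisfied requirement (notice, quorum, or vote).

Invalid — quorum requirement not satisfied.

Notice: 30 days given; 30 required. Satisfied.
Quorum: 40% of 4,009 = 1,603.60, rounded up to 1,604; 1,489 present. Not satisfied.
Vote: requires three-fourths of those present (1,489); 3/4 of 1489 = 1116.75, rounded up to 1117, so 1,117 needed; 1,118 in favor. Satisfied.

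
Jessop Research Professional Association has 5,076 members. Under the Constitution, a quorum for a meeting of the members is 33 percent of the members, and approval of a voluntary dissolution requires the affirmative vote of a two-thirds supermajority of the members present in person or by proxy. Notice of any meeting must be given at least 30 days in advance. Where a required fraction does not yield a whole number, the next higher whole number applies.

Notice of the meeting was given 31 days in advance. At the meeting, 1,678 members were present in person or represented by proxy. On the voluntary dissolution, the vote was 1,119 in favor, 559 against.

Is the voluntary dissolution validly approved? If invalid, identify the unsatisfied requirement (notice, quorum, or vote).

Valid — all requirements satisfied.

Notice: 31 days given; 30 required. Satisfied.
Quorum: 33% of 5,076 = 1,675.08, rounded up to 1,676; 1,678 present. Satisfied.
Vote: requires two-thirds of those present (1,678); 2/3 of 1678 = 1118.67, rounded up to 1119, so 1,119 needed; 1,119 in favor. Satisfied.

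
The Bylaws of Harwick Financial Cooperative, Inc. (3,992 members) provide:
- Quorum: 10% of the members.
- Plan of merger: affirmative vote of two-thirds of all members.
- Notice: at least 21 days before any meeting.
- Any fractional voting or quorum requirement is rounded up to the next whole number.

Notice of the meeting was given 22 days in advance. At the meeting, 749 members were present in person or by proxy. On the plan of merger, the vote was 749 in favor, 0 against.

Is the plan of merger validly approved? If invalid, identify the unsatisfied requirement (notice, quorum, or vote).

Invalid — vote requirement not satisfied.

Notice: 22 days given; 21 required. Satisfied.
Quorum: 10% of 3,992 = 399.20, rounded up to 400; 749 present. Satisfied.
Vote: requires two-thirds of all members (3,992); 2/3 of 3992 = 2661.33, rounded up to 2662, so 2,662 needed; 749 in favor. Not satisfied.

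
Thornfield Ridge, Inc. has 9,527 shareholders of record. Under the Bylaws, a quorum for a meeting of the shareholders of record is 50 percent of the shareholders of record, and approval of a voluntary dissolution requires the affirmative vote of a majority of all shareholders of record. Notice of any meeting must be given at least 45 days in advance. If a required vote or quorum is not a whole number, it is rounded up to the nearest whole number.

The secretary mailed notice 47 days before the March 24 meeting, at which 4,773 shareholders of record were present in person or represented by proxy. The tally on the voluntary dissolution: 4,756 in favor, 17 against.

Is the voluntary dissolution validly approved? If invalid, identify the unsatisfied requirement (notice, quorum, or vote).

Notice: 47 days given; 45 required. Satisfied.
Quorum: 50% of 9,527 = 4,763.50, rounded up to 4,764; 4,773 present. Satisfied.
Vote: requires a majority of all shareholders of record (9,527); a majority of 9527 is 4764, so 4,764 needed; 4,756 in favor. Not satisfied.

Invalid — vote requirement not satisfied.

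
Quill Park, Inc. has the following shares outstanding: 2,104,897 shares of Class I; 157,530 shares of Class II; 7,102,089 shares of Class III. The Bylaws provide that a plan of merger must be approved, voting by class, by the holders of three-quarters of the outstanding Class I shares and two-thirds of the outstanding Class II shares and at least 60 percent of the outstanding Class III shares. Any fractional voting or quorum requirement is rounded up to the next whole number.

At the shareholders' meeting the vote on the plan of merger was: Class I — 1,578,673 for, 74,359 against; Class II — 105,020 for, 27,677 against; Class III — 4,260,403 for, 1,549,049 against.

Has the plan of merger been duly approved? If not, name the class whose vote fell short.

Not approved — the Class III shares did not give the required vote.

Class I: 3/4 of 2104897 = 1578672.75, rounded up to 1578673; 1,578,673 required, 1,578,673 in favor — approved.
Class II: 2/3 of 157530 = 105020; 105,020 required, 105,020 in favor — approved.
Class III: 3/5 of 7102089 = 4261253.40, rounded up to 4261254; 4,261,254 required, 4,260,403 in favor — not approved.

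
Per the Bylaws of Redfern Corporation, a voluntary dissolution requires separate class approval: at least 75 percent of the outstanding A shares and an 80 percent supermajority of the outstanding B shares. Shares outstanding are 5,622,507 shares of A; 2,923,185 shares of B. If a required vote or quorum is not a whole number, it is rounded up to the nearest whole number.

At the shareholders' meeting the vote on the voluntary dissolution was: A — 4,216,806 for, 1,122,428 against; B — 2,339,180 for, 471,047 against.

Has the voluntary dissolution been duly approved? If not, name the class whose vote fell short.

A: 3/4 of 5622507 = 4216880.25, rounded up to 4216881; 4,216,881 required, 4,216,806 in favor — not approved.
B: 4/5 of 2923185 = 2338548; 2,338,548 required, 2,339,180 in favor — approved.

Not approved — the A shares did not give the required vote.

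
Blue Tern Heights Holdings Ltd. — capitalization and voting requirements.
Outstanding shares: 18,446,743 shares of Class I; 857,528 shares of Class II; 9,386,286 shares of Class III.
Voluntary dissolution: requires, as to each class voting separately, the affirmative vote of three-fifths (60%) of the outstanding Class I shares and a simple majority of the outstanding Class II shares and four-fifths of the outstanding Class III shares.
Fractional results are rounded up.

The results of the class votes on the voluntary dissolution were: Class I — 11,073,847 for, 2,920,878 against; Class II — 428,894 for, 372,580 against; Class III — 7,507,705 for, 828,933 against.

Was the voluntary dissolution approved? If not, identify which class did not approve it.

Not approved — the Class III shares did not give the required vote.

Class I: 3/5 of 18446743 = 11068045.80, rounded up to 11068046; 11,068,046 required, 11,073,847 in favor — approved.
Class II: a majority of 857528 is 428765; 428,765 required, 428,894 in favor — approved.
Class III: 4/5 of 9386286 = 7509028.80, rounded up to 7509029; 7,509,029 required, 7,507,705 in favor — not approved.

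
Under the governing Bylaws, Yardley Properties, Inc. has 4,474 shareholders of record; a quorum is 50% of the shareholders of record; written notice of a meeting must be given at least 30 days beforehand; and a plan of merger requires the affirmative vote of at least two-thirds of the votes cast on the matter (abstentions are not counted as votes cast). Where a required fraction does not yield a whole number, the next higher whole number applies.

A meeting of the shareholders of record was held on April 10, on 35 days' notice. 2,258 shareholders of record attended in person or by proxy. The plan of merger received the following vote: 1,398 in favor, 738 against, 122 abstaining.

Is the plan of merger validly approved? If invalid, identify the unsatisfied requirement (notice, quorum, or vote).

Invalid — vote requirement not satisfied.

Notice: 35 days given; 30 required. Satisfied.
Quorum: 50% of 4,474 = 2,237; 2,258 present. Satisfied.
Vote: requires two-thirds of the votes cast (2,258 − 122 abstaining = 2,136); 2/3 of 2136 = 1424, so 1,424 needed; 1,398 in favor. Not satisfied.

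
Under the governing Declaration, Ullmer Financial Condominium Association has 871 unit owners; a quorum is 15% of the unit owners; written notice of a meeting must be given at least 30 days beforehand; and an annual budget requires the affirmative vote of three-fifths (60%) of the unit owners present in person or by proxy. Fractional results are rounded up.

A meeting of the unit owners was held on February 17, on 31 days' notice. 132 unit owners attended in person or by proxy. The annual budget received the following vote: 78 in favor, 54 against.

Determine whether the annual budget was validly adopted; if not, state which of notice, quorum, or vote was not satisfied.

Invalid — vote requirement not satisfied.

Notice: 31 days given; 30 required. Satisfied.
Quorum: 15% of 871 = 130.65, rounded up to 131; 132 present. Satisfied.
Vote: requires three-fifths of those present (132); 3/5 of 132 = 79.20, rounded up to 80, so 80 needed; 78 in favor. Not satisfied.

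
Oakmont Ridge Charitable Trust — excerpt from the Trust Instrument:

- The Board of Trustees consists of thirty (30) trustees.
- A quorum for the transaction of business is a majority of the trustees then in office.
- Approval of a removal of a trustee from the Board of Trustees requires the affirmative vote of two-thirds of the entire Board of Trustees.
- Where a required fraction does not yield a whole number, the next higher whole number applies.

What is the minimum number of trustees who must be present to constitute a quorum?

A majority of 30 is 16.

16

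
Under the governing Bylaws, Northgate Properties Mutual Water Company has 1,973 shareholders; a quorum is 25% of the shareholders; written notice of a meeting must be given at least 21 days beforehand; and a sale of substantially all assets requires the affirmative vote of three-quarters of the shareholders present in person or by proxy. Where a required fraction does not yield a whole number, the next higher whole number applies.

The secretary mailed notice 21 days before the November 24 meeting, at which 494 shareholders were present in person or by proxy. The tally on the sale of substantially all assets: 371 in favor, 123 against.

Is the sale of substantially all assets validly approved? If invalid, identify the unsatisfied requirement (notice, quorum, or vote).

Valid — all requirements satisfied.

Notice: 21 days given; 21 required. Satisfied.
Quorum: 25% of 1,973 = 493.25, rounded up to 494; 494 present. Satisfied.
Vote: requires three-fourths of those present (494); 3/4 of 494 = 370.50, rounded up to 371, so 371 needed; 371 in favor. Satisfied.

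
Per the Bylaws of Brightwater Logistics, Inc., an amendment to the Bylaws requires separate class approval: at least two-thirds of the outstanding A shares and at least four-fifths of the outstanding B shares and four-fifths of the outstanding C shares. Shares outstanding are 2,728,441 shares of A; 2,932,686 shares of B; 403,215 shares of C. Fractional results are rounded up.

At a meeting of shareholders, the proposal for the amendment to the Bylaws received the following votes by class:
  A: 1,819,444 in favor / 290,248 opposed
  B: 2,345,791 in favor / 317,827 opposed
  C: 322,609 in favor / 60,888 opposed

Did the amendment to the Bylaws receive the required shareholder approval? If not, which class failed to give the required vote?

A: 2/3 of 2728441 = 1818960.67, rounded up to 1818961; 1,818,961 required, 1,819,444 in favor — approved.
B: 4/5 of 2932686 = 2346148.80, rounded up to 2346149; 2,346,149 required, 2,345,791 in favor — not approved.
C: 4/5 of 403215 = 322572; 322,572 required, 322,609 in favor — approved.

Not approved — the B shares did not give the required vote.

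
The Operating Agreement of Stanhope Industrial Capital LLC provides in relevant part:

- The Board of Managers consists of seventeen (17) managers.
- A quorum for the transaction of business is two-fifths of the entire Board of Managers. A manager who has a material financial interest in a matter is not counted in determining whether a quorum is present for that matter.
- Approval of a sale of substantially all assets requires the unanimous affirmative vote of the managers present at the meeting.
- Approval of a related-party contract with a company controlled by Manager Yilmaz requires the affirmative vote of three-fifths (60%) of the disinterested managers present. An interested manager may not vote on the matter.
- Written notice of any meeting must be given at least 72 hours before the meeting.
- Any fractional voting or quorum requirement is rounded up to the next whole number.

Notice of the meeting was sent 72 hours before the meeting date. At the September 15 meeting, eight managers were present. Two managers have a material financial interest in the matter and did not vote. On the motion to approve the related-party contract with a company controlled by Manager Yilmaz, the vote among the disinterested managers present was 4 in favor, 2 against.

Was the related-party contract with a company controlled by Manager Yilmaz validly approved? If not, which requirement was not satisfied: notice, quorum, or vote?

Notice: 72 hours given; 72 required (72 ≥ 72). Satisfied.
Quorum: 8 present, but the 2 interested managers do not count, leaving 6. Quorum is 7. Not satisfied.
Vote: the related-party contract with a company controlled by Manager Yilmaz requires three-fifths of the disinterested managers present (8 − 2 = 6). 3/5 of 6 = 3.60, rounded up to 4, so 4 affirmative votes are needed; 4 voted in favor. Satisfied. (Moot — without a quorum no business can be validly transacted.)

Invalid — quorum requirement not satisfied.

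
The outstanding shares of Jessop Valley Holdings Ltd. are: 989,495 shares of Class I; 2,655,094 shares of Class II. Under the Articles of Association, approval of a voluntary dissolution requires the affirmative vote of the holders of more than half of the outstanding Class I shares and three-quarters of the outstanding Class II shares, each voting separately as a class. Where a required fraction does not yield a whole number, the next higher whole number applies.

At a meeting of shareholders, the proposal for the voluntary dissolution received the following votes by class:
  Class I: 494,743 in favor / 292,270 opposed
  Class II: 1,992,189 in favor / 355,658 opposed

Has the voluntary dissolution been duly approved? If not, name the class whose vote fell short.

Not approved — the Class I shares did not give the required vote.

Class I: a majority of 989495 is 494748; 494,748 required, 494,743 in favor — not approved.
Class II: 3/4 of 2655094 = 1991320.50, rounded up to 1991321; 1,991,321 required, 1,992,189 in favor — approved.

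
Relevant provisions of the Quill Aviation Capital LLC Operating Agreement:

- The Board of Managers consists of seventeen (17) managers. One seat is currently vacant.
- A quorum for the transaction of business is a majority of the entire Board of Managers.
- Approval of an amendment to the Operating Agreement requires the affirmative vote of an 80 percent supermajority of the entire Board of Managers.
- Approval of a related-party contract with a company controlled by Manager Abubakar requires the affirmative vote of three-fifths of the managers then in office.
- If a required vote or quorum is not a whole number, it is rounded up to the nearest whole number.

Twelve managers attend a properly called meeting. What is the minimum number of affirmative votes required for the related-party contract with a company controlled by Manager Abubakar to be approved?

The related-party contract with a company controlled by Manager Abubakar requires three-fifths of the managers then in office (16).
3/5 of 16 = 9.60, rounded up to 10.

10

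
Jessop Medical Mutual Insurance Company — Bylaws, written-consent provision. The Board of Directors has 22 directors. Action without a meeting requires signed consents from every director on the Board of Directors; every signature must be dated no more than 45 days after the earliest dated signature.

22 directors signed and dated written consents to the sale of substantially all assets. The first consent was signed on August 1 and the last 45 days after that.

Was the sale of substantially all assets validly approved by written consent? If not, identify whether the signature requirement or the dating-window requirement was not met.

Signatures required: every one of 22 — unanimous means all 22, so 22 needed; 22 signed. Sufficient.
Dating window: the latest signature is 45 days after the earliest; the limit is 45 days. Within the window.

Effective — both the signature and dating-window requirements are satisfied.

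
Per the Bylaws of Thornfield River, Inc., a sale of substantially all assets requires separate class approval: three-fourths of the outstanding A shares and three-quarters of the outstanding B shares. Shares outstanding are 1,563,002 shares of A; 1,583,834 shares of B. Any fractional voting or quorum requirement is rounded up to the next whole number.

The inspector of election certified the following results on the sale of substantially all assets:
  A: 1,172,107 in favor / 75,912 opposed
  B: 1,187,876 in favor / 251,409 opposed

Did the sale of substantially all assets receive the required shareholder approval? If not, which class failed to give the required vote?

Not approved — the A shares did not give the required vote.

A: 3/4 of 1563002 = 1172251.50, rounded up to 1172252; 1,172,252 required, 1,172,107 in favor — not approved.
B: 3/4 of 1583834 = 1187875.50, rounded up to 1187876; 1,187,876 required, 1,187,876 in favor — approved.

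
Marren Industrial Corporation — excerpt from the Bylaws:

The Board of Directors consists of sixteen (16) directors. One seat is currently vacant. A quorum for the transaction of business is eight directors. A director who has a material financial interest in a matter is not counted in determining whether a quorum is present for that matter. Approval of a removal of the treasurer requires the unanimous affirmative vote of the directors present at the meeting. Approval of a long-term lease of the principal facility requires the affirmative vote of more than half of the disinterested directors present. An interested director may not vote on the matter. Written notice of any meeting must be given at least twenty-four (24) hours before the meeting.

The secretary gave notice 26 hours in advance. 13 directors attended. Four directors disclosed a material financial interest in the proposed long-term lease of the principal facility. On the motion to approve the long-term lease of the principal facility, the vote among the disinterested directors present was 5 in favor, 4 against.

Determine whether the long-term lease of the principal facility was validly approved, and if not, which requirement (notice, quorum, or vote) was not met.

Valid — all requirements satisfied.

Notice: 26 hours given; 24 required (26 ≥ 24). Satisfied.
Quorum: 13 present, but the 4 interested directors do not count, leaving 9. Quorum is 8. Satisfied.
Vote: the long-term lease of the principal facility requires a majority of the disinterested directors present (13 − 4 = 9). A majority of 9 is 5, so 5 affirmative votes are needed; 5 voted in favor. Satisfied.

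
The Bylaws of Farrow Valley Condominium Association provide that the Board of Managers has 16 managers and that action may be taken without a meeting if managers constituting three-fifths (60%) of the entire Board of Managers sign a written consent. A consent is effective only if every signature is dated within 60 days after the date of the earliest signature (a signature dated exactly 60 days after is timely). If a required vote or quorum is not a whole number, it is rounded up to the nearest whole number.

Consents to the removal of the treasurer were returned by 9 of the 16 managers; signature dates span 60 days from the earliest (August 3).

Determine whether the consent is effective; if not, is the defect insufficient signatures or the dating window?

Not effective — insufficient signatures.

Signatures required: three-fifths (60%) of 16 — 3/5 of 16 = 9.60, rounded up to 10, so 10 needed; 9 signed. Insufficient.
Dating window: the latest signature is 60 days after the earliest; the limit is 60 days. Within the window.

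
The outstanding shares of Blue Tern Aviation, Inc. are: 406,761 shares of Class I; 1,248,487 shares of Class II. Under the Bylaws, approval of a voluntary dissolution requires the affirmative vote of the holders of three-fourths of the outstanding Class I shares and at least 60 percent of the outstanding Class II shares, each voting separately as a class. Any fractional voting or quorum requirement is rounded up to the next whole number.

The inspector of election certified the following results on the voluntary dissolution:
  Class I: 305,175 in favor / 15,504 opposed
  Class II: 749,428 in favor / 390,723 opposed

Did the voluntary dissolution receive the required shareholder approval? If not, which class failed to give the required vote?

Approved — every class gave the required vote.

Class I: 3/4 of 406761 = 305070.75, rounded up to 305071; 305,071 required, 305,175 in favor — approved.
Class II: 3/5 of 1248487 = 749092.20, rounded up to 749093; 749,093 required, 749,428 in favor — approved.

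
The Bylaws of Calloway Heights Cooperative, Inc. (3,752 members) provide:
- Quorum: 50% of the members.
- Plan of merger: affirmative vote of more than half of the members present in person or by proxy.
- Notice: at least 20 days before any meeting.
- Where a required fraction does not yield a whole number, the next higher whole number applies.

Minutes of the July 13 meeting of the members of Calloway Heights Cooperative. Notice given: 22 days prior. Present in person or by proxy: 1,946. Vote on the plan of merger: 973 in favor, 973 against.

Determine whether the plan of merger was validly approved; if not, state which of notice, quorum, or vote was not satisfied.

Notice: 22 days given; 20 required. Satisfied.
Quorum: 50% of 3,752 = 1,876; 1,946 present. Satisfied.
Vote: requires a majority of those present (1,946); a majority of 1946 is 974, so 974 needed; 973 in favor. Not satisfied.

Invalid — vote requirement not satisfied.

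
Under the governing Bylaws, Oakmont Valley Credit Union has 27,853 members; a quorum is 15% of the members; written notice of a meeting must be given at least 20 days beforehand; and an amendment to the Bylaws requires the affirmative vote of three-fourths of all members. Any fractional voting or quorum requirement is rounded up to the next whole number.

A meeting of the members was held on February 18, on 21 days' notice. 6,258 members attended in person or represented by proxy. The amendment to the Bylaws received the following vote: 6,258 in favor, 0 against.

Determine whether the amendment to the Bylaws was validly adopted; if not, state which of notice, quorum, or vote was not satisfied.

Notice: 21 days given; 20 required. Satisfied.
Quorum: 15% of 27,853 = 4,177.95, rounded up to 4,178; 6,258 present. Satisfied.
Vote: requires three-fourths of all members (27,853); 3/4 of 27853 = 20889.75, rounded up to 20890, so 20,890 needed; 6,258 in favor. Not satisfied.

Invalid — vote requirement not satisfied.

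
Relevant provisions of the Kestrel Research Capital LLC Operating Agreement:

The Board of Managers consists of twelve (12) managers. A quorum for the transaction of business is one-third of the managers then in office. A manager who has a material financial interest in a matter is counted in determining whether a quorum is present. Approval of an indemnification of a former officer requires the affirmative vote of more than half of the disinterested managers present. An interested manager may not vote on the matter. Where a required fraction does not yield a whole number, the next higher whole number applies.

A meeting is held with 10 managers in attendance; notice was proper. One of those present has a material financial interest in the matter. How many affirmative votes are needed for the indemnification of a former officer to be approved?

5

The indemnification of a former officer requires a majority of the disinterested managers present (10 − 1 = 9).
A majority of 9 is 5.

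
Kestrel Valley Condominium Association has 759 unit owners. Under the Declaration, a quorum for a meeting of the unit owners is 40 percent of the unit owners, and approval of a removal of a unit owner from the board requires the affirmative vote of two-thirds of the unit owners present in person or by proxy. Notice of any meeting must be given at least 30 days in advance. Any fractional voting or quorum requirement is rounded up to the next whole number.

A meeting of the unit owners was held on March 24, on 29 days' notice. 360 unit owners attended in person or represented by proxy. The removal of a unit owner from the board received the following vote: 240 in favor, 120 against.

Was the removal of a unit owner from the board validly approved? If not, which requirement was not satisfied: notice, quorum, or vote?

Notice: 29 days given; 30 required. Not satisfied.
Quorum: 40% of 759 = 303.60, rounded up to 304; 360 present. Satisfied.
Vote: requires two-thirds of those present (360); 2/3 of 360 = 240, so 240 needed; 240 in favor. Satisfied.

Invalid — notice requirement not satisfied.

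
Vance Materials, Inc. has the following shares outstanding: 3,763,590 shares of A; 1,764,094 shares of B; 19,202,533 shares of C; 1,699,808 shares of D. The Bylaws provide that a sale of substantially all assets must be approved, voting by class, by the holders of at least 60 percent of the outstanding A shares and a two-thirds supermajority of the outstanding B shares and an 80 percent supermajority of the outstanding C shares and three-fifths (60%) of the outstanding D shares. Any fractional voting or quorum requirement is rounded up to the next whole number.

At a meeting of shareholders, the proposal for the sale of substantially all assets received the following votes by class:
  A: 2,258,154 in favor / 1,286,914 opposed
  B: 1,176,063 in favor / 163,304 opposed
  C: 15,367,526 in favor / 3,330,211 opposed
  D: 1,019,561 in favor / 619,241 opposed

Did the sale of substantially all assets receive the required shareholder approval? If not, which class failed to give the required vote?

A: 3/5 of 3763590 = 2258154; 2,258,154 required, 2,258,154 in favor — approved.
B: 2/3 of 1764094 = 1176062.67, rounded up to 1176063; 1,176,063 required, 1,176,063 in favor — approved.
C: 4/5 of 19202533 = 15362026.40, rounded up to 15362027; 15,362,027 required, 15,367,526 in favor — approved.
D: 3/5 of 1699808 = 1019884.80, rounded up to 1019885; 1,019,885 required, 1,019,561 in favor — not approved.

Not approved — the D shares did not give the required vote.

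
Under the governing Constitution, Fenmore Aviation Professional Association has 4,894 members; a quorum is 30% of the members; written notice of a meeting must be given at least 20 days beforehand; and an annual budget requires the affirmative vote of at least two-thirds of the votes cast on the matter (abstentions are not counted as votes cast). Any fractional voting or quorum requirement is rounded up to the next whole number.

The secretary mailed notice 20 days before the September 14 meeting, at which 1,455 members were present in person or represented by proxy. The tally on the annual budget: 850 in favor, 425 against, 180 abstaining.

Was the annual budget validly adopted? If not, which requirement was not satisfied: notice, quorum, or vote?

Notice: 20 days given; 20 required. Satisfied.
Quorum: 30% of 4,894 = 1,468.20, rounded up to 1,469; 1,455 present. Not satisfied.
Vote: requires two-thirds of the votes cast (1,455 − 180 abstaining = 1,275); 2/3 of 1275 = 850, so 850 needed; 850 in favor. Satisfied.

Invalid — quorum requirement not satisfied.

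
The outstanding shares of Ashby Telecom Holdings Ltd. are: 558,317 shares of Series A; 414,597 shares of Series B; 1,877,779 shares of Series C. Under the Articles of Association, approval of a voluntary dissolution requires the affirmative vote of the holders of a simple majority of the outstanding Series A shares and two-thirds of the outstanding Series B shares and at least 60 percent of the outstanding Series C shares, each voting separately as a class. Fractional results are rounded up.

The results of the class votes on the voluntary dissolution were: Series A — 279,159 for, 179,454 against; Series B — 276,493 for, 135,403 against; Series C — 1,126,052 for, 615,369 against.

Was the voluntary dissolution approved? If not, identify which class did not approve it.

Not approved — the Series C shares did not give the required vote.

Series A: a majority of 558317 is 279159; 279,159 required, 279,159 in favor — approved.
Series B: 2/3 of 414597 = 276398; 276,398 required, 276,493 in favor — approved.
Series C: 3/5 of 1877779 = 1126667.40, rounded up to 1126668; 1,126,668 required, 1,126,052 in favor — not approved.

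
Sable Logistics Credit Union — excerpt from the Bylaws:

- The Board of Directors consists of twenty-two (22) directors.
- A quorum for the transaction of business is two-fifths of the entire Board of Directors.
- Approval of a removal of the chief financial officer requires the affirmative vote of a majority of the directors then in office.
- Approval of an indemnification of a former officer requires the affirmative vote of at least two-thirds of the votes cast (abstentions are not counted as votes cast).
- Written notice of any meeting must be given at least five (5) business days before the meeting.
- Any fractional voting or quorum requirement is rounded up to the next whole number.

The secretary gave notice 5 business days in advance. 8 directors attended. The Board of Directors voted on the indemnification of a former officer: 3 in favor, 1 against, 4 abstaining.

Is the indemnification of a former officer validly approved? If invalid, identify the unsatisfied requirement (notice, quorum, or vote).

Invalid — quorum requirement not satisfied.

Notice: 5 business days given; 5 required (5 ≥ 5). Satisfied.
Quorum: 8 present; quorum is 9. Not satisfied.
Vote: the indemnification of a former officer requires two-thirds of the votes cast (8 present − 4 abstaining = 4). 2/3 of 4 = 2.67, rounded up to 3, so 3 affirmative votes are needed; 3 voted in favor. Satisfied. (Moot — without a quorum no business can be validly transacted.)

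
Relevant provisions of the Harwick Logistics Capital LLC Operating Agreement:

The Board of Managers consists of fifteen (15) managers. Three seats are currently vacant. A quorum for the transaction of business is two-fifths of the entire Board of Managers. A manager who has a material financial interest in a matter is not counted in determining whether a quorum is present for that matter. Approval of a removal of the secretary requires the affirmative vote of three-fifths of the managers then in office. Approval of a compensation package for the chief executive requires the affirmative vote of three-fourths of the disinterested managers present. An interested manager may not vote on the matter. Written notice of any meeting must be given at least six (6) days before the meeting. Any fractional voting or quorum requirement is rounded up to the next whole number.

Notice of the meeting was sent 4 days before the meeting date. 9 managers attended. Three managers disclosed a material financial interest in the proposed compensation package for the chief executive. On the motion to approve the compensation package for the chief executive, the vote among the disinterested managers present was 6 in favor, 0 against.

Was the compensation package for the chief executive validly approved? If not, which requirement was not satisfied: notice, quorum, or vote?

Notice: 4 days given; 6 required (4 < 6). Not satisfied.
Quorum: 9 present, but the 3 interested managers do not count, leaving 6. Quorum is 6. Satisfied.
Vote: the compensation package for the chief executive requires three-fourths of the disinterested managers present (9 − 3 = 6). 3/4 of 6 = 4.50, rounded up to 5, so 5 affirmative votes are needed; 6 voted in favor. Satisfied.

Invalid — notice requirement not satisfied.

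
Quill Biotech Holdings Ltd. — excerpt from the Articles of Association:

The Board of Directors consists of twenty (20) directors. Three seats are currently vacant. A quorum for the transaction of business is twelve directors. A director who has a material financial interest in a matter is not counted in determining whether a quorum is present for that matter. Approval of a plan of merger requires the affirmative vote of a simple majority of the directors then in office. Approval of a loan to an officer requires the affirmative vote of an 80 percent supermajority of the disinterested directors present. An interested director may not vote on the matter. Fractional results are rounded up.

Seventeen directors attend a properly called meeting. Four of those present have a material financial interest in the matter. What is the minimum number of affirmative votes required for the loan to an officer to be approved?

The loan to an officer requires four-fifths of the disinterested directors present (17 − 4 = 13).
4/5 of 13 = 10.40, rounded up to 11.

11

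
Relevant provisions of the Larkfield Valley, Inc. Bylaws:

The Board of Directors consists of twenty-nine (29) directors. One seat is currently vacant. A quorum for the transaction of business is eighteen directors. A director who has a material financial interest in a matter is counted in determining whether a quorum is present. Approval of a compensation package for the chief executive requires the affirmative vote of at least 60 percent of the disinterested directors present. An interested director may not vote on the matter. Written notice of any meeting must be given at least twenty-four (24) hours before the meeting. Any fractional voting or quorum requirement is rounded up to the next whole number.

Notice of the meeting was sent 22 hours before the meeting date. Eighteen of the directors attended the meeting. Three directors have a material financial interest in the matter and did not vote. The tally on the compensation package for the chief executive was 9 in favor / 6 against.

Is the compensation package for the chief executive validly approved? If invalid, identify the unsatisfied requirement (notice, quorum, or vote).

Invalid — notice requirement not satisfied.

Notice: 22 hours given; 24 required (22 < 24). Not satisfied.
Quorum: 18 present (interested directors count toward quorum); quorum is 18. Satisfied.
Vote: the compensation package for the chief executive requires three-fifths of the disinterested directors present (18 − 3 = 15). 3/5 of 15 = 9, so 9 affirmative votes are needed; 9 voted in favor. Satisfied.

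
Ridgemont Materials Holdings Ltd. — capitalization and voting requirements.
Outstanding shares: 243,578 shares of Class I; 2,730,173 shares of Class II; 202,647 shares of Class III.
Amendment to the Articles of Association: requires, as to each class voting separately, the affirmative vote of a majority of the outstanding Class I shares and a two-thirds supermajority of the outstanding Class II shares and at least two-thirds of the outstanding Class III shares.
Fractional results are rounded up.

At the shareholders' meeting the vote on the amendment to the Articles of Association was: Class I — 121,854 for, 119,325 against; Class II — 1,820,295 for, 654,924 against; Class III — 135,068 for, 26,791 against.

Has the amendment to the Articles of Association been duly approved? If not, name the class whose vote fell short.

Not approved — the Class III shares did not give the required vote.

Class I: a majority of 243578 is 121790; 121,790 required, 121,854 in favor — approved.
Class II: 2/3 of 2730173 = 1820115.33, rounded up to 1820116; 1,820,116 required, 1,820,295 in favor — approved.
Class III: 2/3 of 202647 = 135098; 135,098 required, 135,068 in favor — not approved.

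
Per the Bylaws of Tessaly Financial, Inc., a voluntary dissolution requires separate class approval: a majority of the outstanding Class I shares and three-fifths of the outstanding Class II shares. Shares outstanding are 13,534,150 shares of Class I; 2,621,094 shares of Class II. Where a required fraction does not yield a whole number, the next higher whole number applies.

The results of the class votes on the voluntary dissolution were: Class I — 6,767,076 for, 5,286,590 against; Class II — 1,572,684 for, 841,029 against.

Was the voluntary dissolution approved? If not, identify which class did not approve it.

Class I: a majority of 13534150 is 6767076; 6,767,076 required, 6,767,076 in favor — approved.
Class II: 3/5 of 2621094 = 1572656.40, rounded up to 1572657; 1,572,657 required, 1,572,684 in favor — approved.

Approved — every class gave the required vote.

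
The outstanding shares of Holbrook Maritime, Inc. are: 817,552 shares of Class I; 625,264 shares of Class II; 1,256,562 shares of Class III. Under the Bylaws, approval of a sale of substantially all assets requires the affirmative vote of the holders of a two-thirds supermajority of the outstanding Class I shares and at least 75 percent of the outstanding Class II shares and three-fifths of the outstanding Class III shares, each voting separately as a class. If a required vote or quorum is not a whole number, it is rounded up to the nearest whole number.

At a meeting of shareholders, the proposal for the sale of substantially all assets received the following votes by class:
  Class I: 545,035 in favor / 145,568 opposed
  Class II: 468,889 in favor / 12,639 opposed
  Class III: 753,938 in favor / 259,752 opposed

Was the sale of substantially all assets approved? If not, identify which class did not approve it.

Not approved — the Class II shares did not give the required vote.

Class I: 2/3 of 817552 = 545034.67, rounded up to 545035; 545,035 required, 545,035 in favor — approved.
Class II: 3/4 of 625264 = 468948; 468,948 required, 468,889 in favor — not approved.
Class III: 3/5 of 1256562 = 753937.20, rounded up to 753938; 753,938 required, 753,938 in favor — approved.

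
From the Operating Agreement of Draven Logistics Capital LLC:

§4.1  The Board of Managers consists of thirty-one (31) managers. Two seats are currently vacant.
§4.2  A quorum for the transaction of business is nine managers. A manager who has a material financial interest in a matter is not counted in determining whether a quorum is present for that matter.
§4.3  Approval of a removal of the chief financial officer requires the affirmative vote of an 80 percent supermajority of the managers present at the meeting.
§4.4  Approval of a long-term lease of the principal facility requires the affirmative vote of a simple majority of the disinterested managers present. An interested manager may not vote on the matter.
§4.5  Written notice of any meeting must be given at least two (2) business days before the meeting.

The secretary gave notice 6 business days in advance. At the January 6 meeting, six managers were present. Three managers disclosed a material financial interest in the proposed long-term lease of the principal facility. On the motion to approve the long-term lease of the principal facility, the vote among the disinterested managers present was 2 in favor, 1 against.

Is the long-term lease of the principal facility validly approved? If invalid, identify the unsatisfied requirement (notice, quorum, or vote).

Invalid — quorum requirement not satisfied.

Notice: 6 business days given; 2 required (6 ≥ 2). Satisfied.
Quorum: 6 present, but the 3 interested managers do not count, leaving 3. Quorum is 9. Not satisfied.
Vote: the long-term lease of the principal facility requires a majority of the disinterested managers present (6 − 3 = 3). A majority of 3 is 2, so 2 affirmative votes are needed; 2 voted in favor. Satisfied. (Moot — without a quorum no business can be validly transacted.)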